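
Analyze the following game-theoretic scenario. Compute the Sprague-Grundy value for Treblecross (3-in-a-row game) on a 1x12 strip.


Treblecross: place X on empty cells; 3-in-a-row wins.
Playing within two cells of an existing X lets the opponent win at once, so sensible play treats the cells i-2..i+2 around each X as dead. The player left with no safe cell loses, so this is a normal-play take-away game on strips of safe cells.
Placing X at cell i (0-indexed) of a strip of k safe cells leaves independent strips of sizes max(0, i-2) and max(0, k-i-3). Hence G(k) = mex{ G(max(0,i-2)) XOR G(max(0,k-i-3)) : 0 <= i < k }, with G(0) = 0.
G(1): splits (0,0):0^0=0 -> mex({0}) = 1
G(2): splits (0,0):0^0=0 -> mex({0}) = 1
G(3): splits (0,0):0^0=0 -> mex({0}) = 1
G(4): splits (0,1):0^1=1 (0,0):0^0=0 -> mex({0, 1}) = 2
G(5): splits (0,2):0^1=1 (0,1):0^1=1 (0,0):0^0=0 -> mex({0, 1}) = 2
G(6) = mex({1}) = 0
G(7) = mex({0, 1, 2}) = 3
G(8) = mex({0, 1, 2}) = 3
G(9) = mex({0, 2}) = 1
G(10) = mex({0, 2, 3}) = 1
G(11) = mex({0, 3}) = 1
G(12) = mex({1, 3}) = 0
Therefore G(12) = 0.

0


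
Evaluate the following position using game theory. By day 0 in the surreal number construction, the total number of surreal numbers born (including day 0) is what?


Day 0: {|} = 0 is born. Count = 1.
Day n: the number of surreal numbers born by day n is 2^(n+1) - 1.
By day 0: 2^1 - 1 = 1
By day 0: 1 surreal numbers.

1


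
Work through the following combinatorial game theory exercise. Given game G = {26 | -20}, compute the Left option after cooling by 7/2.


Original game: {26 | -20} (a switch {a | b} with a > b).
Cooling by t (for t below the temperature (a - b)/2 = 23) taxes each move by t: {a | b} cooled by t is {a - t | b + t}.
Cooling amount: t = 7/2
Cooled Left option: 26 - 7/2 = 45/2
Cooled Right option: -20 + 7/2 = -33/2
Cooled game: {45/2 | -33/2}
Left option = 45/2

45/2


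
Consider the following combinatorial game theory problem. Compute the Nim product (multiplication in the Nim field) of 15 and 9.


Nim multiplication is bilinear over XOR: (u XOR v) * w = (u*w) XOR (v*w).
So we split each operand into its bit components and XOR the pairwise Nim products.
15 = 1 + 2 + 4 + 8 (as XOR of powers of 2).
9 = 1 + 8 (as XOR of powers of 2).
Using the standard Nim-product table on single bits:
  2*2 = 3,   2*4 = 8,   2*8 = 12,
  4*4 = 6,   4*8 = 11,  8*8 = 13,
and  1*x = x (identity), k*l = l*k (commutative).
Pairwise Nim products:
  1 * 1 = 1
  1 * 8 = 8
  2 * 1 = 2
  2 * 8 = 12
  4 * 1 = 4
  4 * 8 = 11
  8 * 1 = 8
  8 * 8 = 13
XOR them: 1 XOR 8 XOR 2 XOR 12 XOR 4 XOR 11 XOR 8 XOR 13 = 13.
Result: 15 * 9 = 13 (in Nim).

13


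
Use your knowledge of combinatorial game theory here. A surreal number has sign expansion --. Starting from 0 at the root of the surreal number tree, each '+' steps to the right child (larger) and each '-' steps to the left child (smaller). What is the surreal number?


Sign expansion: --
Rule: track bounds (lo, hi), initially (-inf, +inf). On '+', the current value becomes lo and we move to the simplest number in (value, hi): value + 1 if hi = +inf, otherwise the midpoint (value + hi)/2. On '-', the current value becomes hi and we move to value - 1 if lo = -inf, otherwise the midpoint (lo + value)/2.
Start at 0.
Step 1: sign = -, move left. Bounds: (-inf, 0). Value = -1
Step 2: sign = -, move left. Bounds: (-inf, -1). Value = -2
The surreal number with sign expansion -- is -2.

-2


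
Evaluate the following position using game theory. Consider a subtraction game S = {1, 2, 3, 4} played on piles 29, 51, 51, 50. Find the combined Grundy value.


Subtraction set: {1, 2, 3, 4}
For this subtraction set, G(n) = n mod 5 (period = max + 1 = 5).
Pile 1 (size 29): G(29) = 29 mod 5 = 4
Pile 2 (size 51): G(51) = 51 mod 5 = 1
Pile 3 (size 51): G(51) = 51 mod 5 = 1
Pile 4 (size 50): G(50) = 50 mod 5 = 0
Total Grundy value = XOR of all: 4 XOR 1 XOR 1 XOR 0 = 4

4


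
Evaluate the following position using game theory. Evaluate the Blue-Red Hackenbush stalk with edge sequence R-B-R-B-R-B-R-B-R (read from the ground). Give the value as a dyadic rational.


Edges (from ground): R-B-R-B-R-B-R-B-R
By Berlekamp's sign-expansion rule, a Blue-Red Hackenbush stalk has the value of the surreal number whose sign sequence is the edge sequence with B -> + and R -> -.
Sign sequence: -+-+-+-+-
Trace the sign expansion in the surreal number tree, starting from 0:
Edge 1: R (sign -) -> bounds (-inf, 0), value = -1
Edge 2: B (sign +) -> bounds (-1, 0), value = -1/2
Edge 3: R (sign -) -> bounds (-1, -1/2), value = -3/4
Edge 4: B (sign +) -> bounds (-3/4, -1/2), value = -5/8
Edge 5: R (sign -) -> bounds (-3/4, -5/8), value = -11/16
Edge 6: B (sign +) -> bounds (-11/16, -5/8), value = -21/32
Edge 7: R (sign -) -> bounds (-11/16, -21/32), value = -43/64
Edge 8: B (sign +) -> bounds (-43/64, -21/32), value = -85/128
Edge 9: R (sign -) -> bounds (-43/64, -85/128), value = -171/256
Game value = -171/256

-171/256


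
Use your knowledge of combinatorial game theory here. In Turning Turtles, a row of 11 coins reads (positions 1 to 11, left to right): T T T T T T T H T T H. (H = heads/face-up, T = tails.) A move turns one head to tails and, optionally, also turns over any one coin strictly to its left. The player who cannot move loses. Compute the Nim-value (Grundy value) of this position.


Coins: T T T T T T T H T T H
Key fact: a single head at position k behaves exactly like a Nim heap of size k (turning it to T and optionally flipping a coin at j < k corresponds to moving the heap from k to j, or to 0), and heads combine as a disjunctive sum (two heads at the same place would cancel, matching j XOR j = 0). So the Nim-value is the XOR of the 1-indexed positions of the heads.
Face-up positions (1-indexed): [8, 11]
XOR 0 with 8: 0 XOR 8 = 8
XOR 8 with 11: 8 XOR 11 = 3
Nim-value = 3

3


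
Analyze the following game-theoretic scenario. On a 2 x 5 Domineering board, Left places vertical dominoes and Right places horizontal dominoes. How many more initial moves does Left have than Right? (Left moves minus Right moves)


Board is 2 x 5 (rows x cols).
Left (vertical) placements: (rows-1) * cols = 1 * 5 = 5
Right (horizontal) placements: rows * (cols-1) = 2 * 4 = 8
Advantage = Left - Right = 5 - 8 = -3

-3


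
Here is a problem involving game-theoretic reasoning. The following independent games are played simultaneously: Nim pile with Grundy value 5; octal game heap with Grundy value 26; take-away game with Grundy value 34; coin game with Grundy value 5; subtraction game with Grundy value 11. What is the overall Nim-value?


By the Sprague-Grundy theorem, the Grundy value of a sum of games is the XOR of individual Grundy values.
Nim pile: Grundy value = 5. Running XOR: 0 XOR 5 = 5
octal game heap: Grundy value = 26. Running XOR: 5 XOR 26 = 31
take-away game: Grundy value = 34. Running XOR: 31 XOR 34 = 61
coin game: Grundy value = 5. Running XOR: 61 XOR 5 = 56
subtraction game: Grundy value = 11. Running XOR: 56 XOR 11 = 51
The combined Grundy value is 51.

51


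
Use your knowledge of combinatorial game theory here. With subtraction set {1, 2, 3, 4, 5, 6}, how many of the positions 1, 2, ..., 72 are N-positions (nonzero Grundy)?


Subtraction set S = {1, 2, 3, 4, 5, 6}, so G(n) = n mod 7.
G(n) = 0 when n is a multiple of 7.
Multiples of 7 in [1, 72]: 10
N-positions (nonzero Grundy) = 72 - 10 = 62

62


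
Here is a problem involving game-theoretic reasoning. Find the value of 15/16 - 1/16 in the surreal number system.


x = 15/16, y = 1/16
Converting to common denominator: 16
x = 15/16, y = 1/16
x - y = 15/16 - 1/16 = 7/8

7/8


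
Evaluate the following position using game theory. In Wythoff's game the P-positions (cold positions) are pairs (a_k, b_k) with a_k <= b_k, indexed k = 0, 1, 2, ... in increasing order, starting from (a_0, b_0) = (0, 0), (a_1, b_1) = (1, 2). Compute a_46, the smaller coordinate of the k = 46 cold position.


By Wythoff's theorem, a_k = floor(k * phi) and b_k = floor(k * phi^2) = a_k + k, where phi = (1 + sqrt(5))/2 is the golden ratio.
phi = (1 + sqrt(5))/2 = 1.618034
k = 46
k * phi = 46 * 1.618034 = 74.429563
a_46 = floor(k * phi) = 74

74


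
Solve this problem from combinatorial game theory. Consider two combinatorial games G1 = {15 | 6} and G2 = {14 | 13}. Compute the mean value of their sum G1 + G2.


G1 = {15 | 6}, G2 = {14 | 13}
Each is a switch {a | b} with numbers a > b; its mean value is (a + b)/2, and mean value is additive over game sums: m(G1 + G2) = m(G1) + m(G2).
Mean of G1 = (15 + (6))/2 = 21/2 = 21/2
Mean of G2 = (14 + (13))/2 = 27/2 = 27/2
Mean of G1 + G2 = 21/2 + 27/2 = 24

24


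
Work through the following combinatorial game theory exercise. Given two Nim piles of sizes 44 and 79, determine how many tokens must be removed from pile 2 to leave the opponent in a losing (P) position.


Piles: 44 and 79
Current XOR: 44 XOR 79 = 99 (non-zero, so this is an N-position).
To make the XOR zero, we need to find a move that balances the piles.
For pile 2 (size 79): target = 79 XOR 99 = 44
We reduce pile 2 from 79 to 44.
Tokens removed: 79 - 44 = 35
Verification: 44 XOR 44 = 0

35


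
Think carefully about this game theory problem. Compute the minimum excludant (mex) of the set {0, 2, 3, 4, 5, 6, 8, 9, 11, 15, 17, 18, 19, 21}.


Set = {0, 2, 3, 4, 5, 6, 8, 9, 11, 15, 17, 18, 19, 21}
0 is in the set.
1 is NOT in the set. This is the mex.
mex = 1

1


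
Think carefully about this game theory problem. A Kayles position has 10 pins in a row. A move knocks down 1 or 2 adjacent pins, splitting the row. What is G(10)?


Kayles: a move removes 1 or 2 adjacent pins from a contiguous row.
Removing pins from a row of k leaves two independent rows (a, b) with a + b = k - 1 (one pin) or a + b = k - 2 (two pins); an end removal gives a = 0.
By Sprague-Grundy, G(k) = mex{ G(a) XOR G(b) } over all these splits. G(0) = 0.
G(1): splits (0,0):0^0=0 -> mex({0}) = 1
G(2): splits (0,1):0^1=1 (0,0):0^0=0 -> mex({0, 1}) = 2
G(3): splits (0,2):0^2=2 (1,1):1^1=0 (0,1):0^1=1 -> mex({0, 1, 2}) = 3
G(4): splits (0,3):0^3=3 (1,2):1^2=3 (0,2):0^2=2 (1,1):1^1=0 -> mex({0, 2, 3}) = 1
G(5): splits (0,4):0^1=1 (1,3):1^3=2 (2,2):2^2=0 (0,3):0^3=3 (1,2):1^2=3 -> mex({0, 1, 2, 3}) = 4
G(6) = mex({0, 1, 2, 4}) = 3
G(7) = mex({0, 1, 3, 4, 5}) = 2
G(8) = mex({0, 2, 3, 5, 6}) = 1
G(9) = mex({0, 1, 2, 3, 6, 7}) = 4
G(10) = mex({0, 1, 3, 4, 5, 7}) = 2
Therefore G(10) = 2.

2


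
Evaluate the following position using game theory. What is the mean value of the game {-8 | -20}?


Game = {-8 | -20}, a switch {a | b} with numbers a > b.
Its thermograph has left wall a - t and right wall b + t, which meet at t = (a - b)/2, where both equal (a + b)/2. So the mast (mean value) is at (a + b)/2.
Mean = (-8 + (-20))/2 = -28/2 = -14

-14


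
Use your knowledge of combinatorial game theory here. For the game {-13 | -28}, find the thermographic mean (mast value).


Game = {-13 | -28}, a switch {a | b} with numbers a > b.
Its thermograph has left wall a - t and right wall b + t, which meet at t = (a - b)/2, where both equal (a + b)/2. So the mast (mean value) is at (a + b)/2.
Mean = (-13 + (-28))/2 = -41/2 = -41/2

-41/2


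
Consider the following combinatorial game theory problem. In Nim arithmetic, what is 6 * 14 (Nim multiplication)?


Nim multiplication is bilinear over XOR: (u XOR v) * w = (u*w) XOR (v*w).
So we split each operand into its bit components and XOR the pairwise Nim products.
6 = 2 + 4 (as XOR of powers of 2).
14 = 2 + 4 + 8 (as XOR of powers of 2).
Using the standard Nim-product table on single bits:
  2*2 = 3,   2*4 = 8,   2*8 = 12,
  4*4 = 6,   4*8 = 11,  8*8 = 13,
and  1*x = x (identity), k*l = l*k (commutative).
Pairwise Nim products:
  2 * 2 = 3
  2 * 4 = 8
  2 * 8 = 12
  4 * 2 = 8
  4 * 4 = 6
  4 * 8 = 11
XOR them: 3 XOR 8 XOR 12 XOR 8 XOR 6 XOR 11 = 2.
Result: 6 * 14 = 2 (in Nim).

2


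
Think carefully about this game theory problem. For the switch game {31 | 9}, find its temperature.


The game is {31 | 9}, a switch {a | b} with numbers a > b.
Cooling {a | b} by t gives {a - t | b + t}, which stops being hot when a - t = b + t, i.e. at t = (a - b)/2. So the temperature of a switch is (a - b)/2.
Temperature = (Left option - Right option) / 2
= (31 - (9)) / 2
= 22 / 2
= 11

11


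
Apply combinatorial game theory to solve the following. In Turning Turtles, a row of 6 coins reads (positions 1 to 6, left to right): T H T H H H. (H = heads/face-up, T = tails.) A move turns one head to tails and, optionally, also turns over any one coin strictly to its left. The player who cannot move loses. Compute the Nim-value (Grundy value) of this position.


Coins: T H T H H H
Key fact: a single head at position k behaves exactly like a Nim heap of size k (turning it to T and optionally flipping a coin at j < k corresponds to moving the heap from k to j, or to 0), and heads combine as a disjunctive sum (two heads at the same place would cancel, matching j XOR j = 0). So the Nim-value is the XOR of the 1-indexed positions of the heads.
Face-up positions (1-indexed): [2, 4, 5, 6]
XOR 0 with 2: 0 XOR 2 = 2
XOR 2 with 4: 2 XOR 4 = 6
XOR 6 with 5: 6 XOR 5 = 3
XOR 3 with 6: 3 XOR 6 = 5
Nim-value = 5

5


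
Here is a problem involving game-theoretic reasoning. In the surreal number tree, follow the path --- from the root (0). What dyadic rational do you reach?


Sign expansion: ---
Rule: track bounds (lo, hi), initially (-inf, +inf). On '+', the current value becomes lo and we move to the simplest number in (value, hi): value + 1 if hi = +inf, otherwise the midpoint (value + hi)/2. On '-', the current value becomes hi and we move to value - 1 if lo = -inf, otherwise the midpoint (lo + value)/2.
Start at 0.
Step 1: sign = -, move left. Bounds: (-inf, 0). Value = -1
Step 2: sign = -, move left. Bounds: (-inf, -1). Value = -2
Step 3: sign = -, move left. Bounds: (-inf, -2). Value = -3
The surreal number with sign expansion --- is -3.

-3


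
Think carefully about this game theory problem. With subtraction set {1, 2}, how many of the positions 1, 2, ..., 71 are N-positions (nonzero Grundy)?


Subtraction set S = {1, 2}, so G(n) = n mod 3.
G(n) = 0 when n is a multiple of 3.
Multiples of 3 in [1, 71]: 23
N-positions (nonzero Grundy) = 71 - 23 = 48

48


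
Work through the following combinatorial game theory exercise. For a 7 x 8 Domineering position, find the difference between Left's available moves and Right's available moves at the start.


Board is 7 x 8 (rows x cols).
Left (vertical) placements: (rows-1) * cols = 6 * 8 = 48
Right (horizontal) placements: rows * (cols-1) = 7 * 7 = 49
Advantage = Left - Right = 48 - 49 = -1

-1


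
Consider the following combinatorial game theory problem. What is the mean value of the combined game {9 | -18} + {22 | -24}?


G1 = {9 | -18}, G2 = {22 | -24}
Each is a switch {a | b} with numbers a > b; its mean value is (a + b)/2, and mean value is additive over game sums: m(G1 + G2) = m(G1) + m(G2).
Mean of G1 = (9 + (-18))/2 = -9/2 = -9/2
Mean of G2 = (22 + (-24))/2 = -2/2 = -1
Mean of G1 + G2 = -9/2 + -1 = -11/2

-11/2


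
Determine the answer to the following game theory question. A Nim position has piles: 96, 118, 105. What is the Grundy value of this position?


We need the XOR (exclusive or) of all pile sizes.
After XOR-ing pile 1 (size 96): 0 XOR 96 = 96
After XOR-ing pile 2 (size 118): 96 XOR 118 = 22
After XOR-ing pile 3 (size 105): 22 XOR 105 = 127
The Nim-value of this position is 127.

127


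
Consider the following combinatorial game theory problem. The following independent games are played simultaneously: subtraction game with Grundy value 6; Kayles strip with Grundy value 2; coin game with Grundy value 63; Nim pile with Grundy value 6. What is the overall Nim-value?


By the Sprague-Grundy theorem, the Grundy value of a sum of games is the XOR of individual Grundy values.
subtraction game: Grundy value = 6. Running XOR: 0 XOR 6 = 6
Kayles strip: Grundy value = 2. Running XOR: 6 XOR 2 = 4
coin game: Grundy value = 63. Running XOR: 4 XOR 63 = 59
Nim pile: Grundy value = 6. Running XOR: 59 XOR 6 = 61
The combined Grundy value is 61.

61


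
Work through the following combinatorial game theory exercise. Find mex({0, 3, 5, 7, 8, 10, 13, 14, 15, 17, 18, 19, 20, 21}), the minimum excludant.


Set = {0, 3, 5, 7, 8, 10, 13, 14, 15, 17, 18, 19, 20, 21}
0 is in the set.
1 is NOT in the set. This is the mex.
mex = 1

1


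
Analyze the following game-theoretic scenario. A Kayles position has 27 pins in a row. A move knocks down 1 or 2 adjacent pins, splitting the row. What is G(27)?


Kayles: a move removes 1 or 2 adjacent pins from a contiguous row.
Removing pins from a row of k leaves two independent rows (a, b) with a + b = k - 1 (one pin) or a + b = k - 2 (two pins); an end removal gives a = 0.
By Sprague-Grundy, G(k) = mex{ G(a) XOR G(b) } over all these splits. G(0) = 0.
G(1): splits (0,0):0^0=0 -> mex({0}) = 1
G(2): splits (0,1):0^1=1 (0,0):0^0=0 -> mex({0, 1}) = 2
G(3): splits (0,2):0^2=2 (1,1):1^1=0 (0,1):0^1=1 -> mex({0, 1, 2}) = 3
G(4): splits (0,3):0^3=3 (1,2):1^2=3 (0,2):0^2=2 (1,1):1^1=0 -> mex({0, 2, 3}) = 1
G(5): splits (0,4):0^1=1 (1,3):1^3=2 (2,2):2^2=0 (0,3):0^3=3 (1,2):1^2=3 -> mex({0, 1, 2, 3}) = 4
G(6) = mex({0, 1, 2, 4}) = 3
G(7) = mex({0, 1, 3, 4, 5}) = 2
G(8) = mex({0, 2, 3, 5, 6}) = 1
G(9) = mex({0, 1, 2, 3, 6, 7}) = 4
G(10) = mex({0, 1, 3, 4, 5, 7}) = 2
G(11) = mex({0, 1, 2, 3, 4, 5}) = 6
G(12) = mex({0, 1, 2, 3, 5, 6, 7}) = 4
G(13) = mex({0, 2, 3, 4, 6, 7}) = 1
G(14) = mex({0, 1, 4, 5, 6, 7}) = 2
G(15) = mex({0, 1, 2, 3, 4, 5, 6}) = 7
G(16) = mex({0, 2, 3, 5, 6, 7}) = 1
G(17) = mex({0, 1, 2, 3, 5, 6, 7}) = 4
G(18) = mex({0, 1, 2, 4, 5, 6}) = 3
G(19) = mex({0, 1, 3, 4, 5, 7}) = 2
G(20) = mex({0, 2, 3, 4, 5, 6, 7}) = 1
G(21) = mex({0, 1, 2, 3, 5, 6, 7}) = 4
G(22) = mex({0, 1, 2, 3, 4, 5, 7}) = 6
G(23) = mex({0, 1, 2, 3, 4, 5, 6}) = 7
G(24) = mex({0, 1, 2, 3, 5, 6, 7}) = 4
G(25) = mex({0, 2, 3, 4, 6, 7}) = 1
G(26) = mex({0, 1, 3, 4, 5, 6, 7}) = 2
G(27) = mex({0, 1, 2, 3, 4, 5, 6, 7}) = 8
Therefore G(27) = 8.

8


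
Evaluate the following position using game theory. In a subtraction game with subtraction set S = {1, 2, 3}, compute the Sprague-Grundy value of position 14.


The subtraction set is S = {1, 2, 3}.
G(k) = mex{ G(k - s) : s in S, s <= k }. We compute iteratively: G(0) = 0.
G(1) = mex({0}) = 1
G(2) = mex({0, 1}) = 2
G(3) = mex({0, 1, 2}) = 3
G(4) = mex({1, 2, 3}) = 0
G(5) = mex({0, 2, 3}) = 1
G(6) = mex({0, 1, 3}) = 2
Observe that G(4)..G(6) = 0, 1, 2 repeats G(0)..G(2) = 0, 1, 2.
For k >= max(S) = 3, G(k) is determined by the previous 3 values G(k-3)..G(k-1); a window of 3 consecutive values has recurred shifted by 4, so by induction G(k + 4) = G(k) for all k >= 0: the sequence is periodic from the start with period 4.
One period: G(0..3) = 0, 1, 2, 3.
14 mod 4 = 2, so G(14) = G(2) = 2.

2


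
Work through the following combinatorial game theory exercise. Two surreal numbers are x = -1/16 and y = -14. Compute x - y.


x = -1/16, y = -14
Converting to common denominator: 16
x = -1/16, y = -224/16
x - y = -1/16 - -14 = 223/16

223/16


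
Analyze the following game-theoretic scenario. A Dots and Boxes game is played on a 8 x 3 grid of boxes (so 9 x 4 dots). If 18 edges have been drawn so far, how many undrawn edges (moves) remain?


Grid: 8 x 3 boxes, i.e. 9 rows and 4 columns of dots.
Horizontal edges: (rows + 1) * cols = 9 * 3 = 27
Vertical edges: rows * (cols + 1) = 8 * 4 = 32
Total edges: 27 + 32 = 59
Edges drawn: 18
Remaining: 59 - 18 = 41

41


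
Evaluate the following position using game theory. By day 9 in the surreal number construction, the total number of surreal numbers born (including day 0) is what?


Day 0: {|} = 0 is born. Count = 1.
Day n: the number of surreal numbers born by day n is 2^(n+1) - 1.
By day 0: 2^1 - 1 = 1
By day 1: 2^2 - 1 = 3
By day 2: 2^3 - 1 = 7
By day 3: 2^4 - 1 = 15
By day 4: 2^5 - 1 = 31
By day 5: 2^6 - 1 = 63
By day 6: 2^7 - 1 = 127
By day 7: 2^8 - 1 = 255
By day 8: 2^9 - 1 = 511
By day 9: 2^10 - 1 = 1023
By day 9: 1023 surreal numbers.

1023


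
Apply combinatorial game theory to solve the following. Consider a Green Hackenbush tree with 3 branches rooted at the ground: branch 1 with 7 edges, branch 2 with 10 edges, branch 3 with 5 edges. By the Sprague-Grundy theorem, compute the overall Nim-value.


The tree has 3 branches from the ground vertex.
In Green Hackenbush, the Nim-value of a simple path of length k is k.
Branch 1: length 7, Nim-value = 7
Branch 2: length 10, Nim-value = 10
Branch 3: length 5, Nim-value = 5
Total Nim-value = XOR of all branch values:
0 XOR 7 = 7
7 XOR 10 = 13
13 XOR 5 = 8
Nim-value of the tree = 8

8


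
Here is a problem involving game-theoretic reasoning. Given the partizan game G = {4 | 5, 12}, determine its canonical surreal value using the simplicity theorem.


Left options: {4}, max = 4
Right options: {5, 12}, min = 5
All options are numbers and max(Left) < min(Right), so by the simplicity theorem the value is the simplest (earliest-born) number strictly between 4 and 5.
No integer lies strictly between 4 and 5, so the value is the dyadic rational m/2^k in the interval with the smallest k (then m odd); search k = 1, 2, ...:
Denominator 2: 9/2 lies strictly between 4 and 5 -- found.
The simplest number in the interval is 9/2.
Game value = 9/2

9/2


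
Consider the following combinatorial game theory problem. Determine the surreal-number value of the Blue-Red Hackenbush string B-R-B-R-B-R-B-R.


Edges (from ground): B-R-B-R-B-R-B-R
By Berlekamp's sign-expansion rule, a Blue-Red Hackenbush stalk has the value of the surreal number whose sign sequence is the edge sequence with B -> + and R -> -.
Sign sequence: +-+-+-+-
Trace the sign expansion in the surreal number tree, starting from 0:
Edge 1: B (sign +) -> bounds (0, +inf), value = 1
Edge 2: R (sign -) -> bounds (0, 1), value = 1/2
Edge 3: B (sign +) -> bounds (1/2, 1), value = 3/4
Edge 4: R (sign -) -> bounds (1/2, 3/4), value = 5/8
Edge 5: B (sign +) -> bounds (5/8, 3/4), value = 11/16
Edge 6: R (sign -) -> bounds (5/8, 11/16), value = 21/32
Edge 7: B (sign +) -> bounds (21/32, 11/16), value = 43/64
Edge 8: R (sign -) -> bounds (21/32, 43/64), value = 85/128
Game value = 85/128

85/128


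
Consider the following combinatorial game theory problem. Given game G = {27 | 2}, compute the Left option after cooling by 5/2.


Original game: {27 | 2} (a switch {a | b} with a > b).
Cooling by t (for t below the temperature (a - b)/2 = 25/2) taxes each move by t: {a | b} cooled by t is {a - t | b + t}.
Cooling amount: t = 5/2
Cooled Left option: 27 - 5/2 = 49/2
Cooled Right option: 2 + 5/2 = 9/2
Cooled game: {49/2 | 9/2}
Left option = 49/2

49/2


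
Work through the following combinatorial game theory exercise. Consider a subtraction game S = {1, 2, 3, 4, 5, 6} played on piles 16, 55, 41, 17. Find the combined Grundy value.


Subtraction set: {1, 2, 3, 4, 5, 6}
For this subtraction set, G(n) = n mod 7 (period = max + 1 = 7).
Pile 1 (size 16): G(16) = 16 mod 7 = 2
Pile 2 (size 55): G(55) = 55 mod 7 = 6
Pile 3 (size 41): G(41) = 41 mod 7 = 6
Pile 4 (size 17): G(17) = 17 mod 7 = 3
Total Grundy value = XOR of all: 2 XOR 6 XOR 6 XOR 3 = 1

1


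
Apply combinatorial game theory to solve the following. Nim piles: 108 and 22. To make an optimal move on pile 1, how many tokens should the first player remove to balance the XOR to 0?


Piles: 108 and 22
Current XOR: 108 XOR 22 = 122 (non-zero, so this is an N-position).
To make the XOR zero, we need to find a move that balances the piles.
For pile 1 (size 108): target = 108 XOR 122 = 22
We reduce pile 1 from 108 to 22.
Tokens removed: 108 - 22 = 86
Verification: 22 XOR 22 = 0

86


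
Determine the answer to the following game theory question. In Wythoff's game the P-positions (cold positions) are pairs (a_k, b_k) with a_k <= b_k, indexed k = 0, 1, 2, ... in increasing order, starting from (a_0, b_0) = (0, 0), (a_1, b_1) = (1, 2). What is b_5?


By Wythoff's theorem, a_k = floor(k * phi) and b_k = floor(k * phi^2) = a_k + k, where phi = (1 + sqrt(5))/2 is the golden ratio.
phi = (1 + sqrt(5))/2 = 1.618034
phi^2 = phi + 1 = 2.618034
k = 5
k * phi^2 = 5 * 2.618034 = 13.090170
b_5 = floor(k * phi^2) = 13 (check: a_5 + k = 8 + 5 = 13)

13


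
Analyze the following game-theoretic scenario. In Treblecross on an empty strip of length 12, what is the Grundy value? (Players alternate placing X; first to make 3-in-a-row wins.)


Treblecross: place X on empty cells; 3-in-a-row wins.
Playing within two cells of an existing X lets the opponent win at once, so sensible play treats the cells i-2..i+2 around each X as dead. The player left with no safe cell loses, so this is a normal-play take-away game on strips of safe cells.
Placing X at cell i (0-indexed) of a strip of k safe cells leaves independent strips of sizes max(0, i-2) and max(0, k-i-3). Hence G(k) = mex{ G(max(0,i-2)) XOR G(max(0,k-i-3)) : 0 <= i < k }, with G(0) = 0.
G(1): splits (0,0):0^0=0 -> mex({0}) = 1
G(2): splits (0,0):0^0=0 -> mex({0}) = 1
G(3): splits (0,0):0^0=0 -> mex({0}) = 1
G(4): splits (0,1):0^1=1 (0,0):0^0=0 -> mex({0, 1}) = 2
G(5): splits (0,2):0^1=1 (0,1):0^1=1 (0,0):0^0=0 -> mex({0, 1}) = 2
G(6) = mex({1}) = 0
G(7) = mex({0, 1, 2}) = 3
G(8) = mex({0, 1, 2}) = 3
G(9) = mex({0, 2}) = 1
G(10) = mex({0, 2, 3}) = 1
G(11) = mex({0, 3}) = 1
G(12) = mex({1, 3}) = 0
Therefore G(12) = 0.

0


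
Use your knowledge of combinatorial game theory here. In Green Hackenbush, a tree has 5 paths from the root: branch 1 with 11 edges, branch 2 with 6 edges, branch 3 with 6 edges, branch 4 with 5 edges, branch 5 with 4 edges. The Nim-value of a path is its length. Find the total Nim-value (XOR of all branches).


The tree has 5 branches from the ground vertex.
In Green Hackenbush, the Nim-value of a simple path of length k is k.
Branch 1: length 11, Nim-value = 11
Branch 2: length 6, Nim-value = 6
Branch 3: length 6, Nim-value = 6
Branch 4: length 5, Nim-value = 5
Branch 5: length 4, Nim-value = 4
Total Nim-value = XOR of all branch values:
0 XOR 11 = 11
11 XOR 6 = 13
13 XOR 6 = 11
11 XOR 5 = 14
14 XOR 4 = 10
Nim-value of the tree = 10

10


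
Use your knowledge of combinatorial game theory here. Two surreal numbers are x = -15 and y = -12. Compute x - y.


x = -15, y = -12
x - y = -15 - -12 = -3

-3


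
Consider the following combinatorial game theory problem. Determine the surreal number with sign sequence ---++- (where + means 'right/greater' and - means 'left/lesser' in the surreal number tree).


Sign expansion: ---++-
Rule: track bounds (lo, hi), initially (-inf, +inf). On '+', the current value becomes lo and we move to the simplest number in (value, hi): value + 1 if hi = +inf, otherwise the midpoint (value + hi)/2. On '-', the current value becomes hi and we move to value - 1 if lo = -inf, otherwise the midpoint (lo + value)/2.
Start at 0.
Step 1: sign = -, move left. Bounds: (-inf, 0). Value = -1
Step 2: sign = -, move left. Bounds: (-inf, -1). Value = -2
Step 3: sign = -, move left. Bounds: (-inf, -2). Value = -3
Step 4: sign = +, move right. Bounds: (-3, -2). Value = -5/2
Step 5: sign = +, move right. Bounds: (-5/2, -2). Value = -9/4
Step 6: sign = -, move left. Bounds: (-5/2, -9/4). Value = -19/8
The surreal number with sign expansion ---++- is -19/8.

-19/8


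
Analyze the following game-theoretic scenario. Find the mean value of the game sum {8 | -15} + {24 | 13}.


G1 = {8 | -15}, G2 = {24 | 13}
Each is a switch {a | b} with numbers a > b; its mean value is (a + b)/2, and mean value is additive over game sums: m(G1 + G2) = m(G1) + m(G2).
Mean of G1 = (8 + (-15))/2 = -7/2 = -7/2
Mean of G2 = (24 + (13))/2 = 37/2 = 37/2
Mean of G1 + G2 = -7/2 + 37/2 = 15

15


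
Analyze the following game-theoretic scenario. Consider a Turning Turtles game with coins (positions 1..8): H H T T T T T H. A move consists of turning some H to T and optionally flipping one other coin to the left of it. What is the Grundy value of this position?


Coins: H H T T T T T H
Key fact: a single head at position k behaves exactly like a Nim heap of size k (turning it to T and optionally flipping a coin at j < k corresponds to moving the heap from k to j, or to 0), and heads combine as a disjunctive sum (two heads at the same place would cancel, matching j XOR j = 0). So the Nim-value is the XOR of the 1-indexed positions of the heads.
Face-up positions (1-indexed): [1, 2, 8]
XOR 0 with 1: 0 XOR 1 = 1
XOR 1 with 2: 1 XOR 2 = 3
XOR 3 with 8: 3 XOR 8 = 11
Nim-value = 11

11


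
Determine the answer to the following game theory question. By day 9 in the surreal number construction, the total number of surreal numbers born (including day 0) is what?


Day 0: {|} = 0 is born. Count = 1.
Day n: the number of surreal numbers born by day n is 2^(n+1) - 1.
By day 0: 2^1 - 1 = 1
By day 1: 2^2 - 1 = 3
By day 2: 2^3 - 1 = 7
By day 3: 2^4 - 1 = 15
By day 4: 2^5 - 1 = 31
By day 5: 2^6 - 1 = 63
By day 6: 2^7 - 1 = 127
By day 7: 2^8 - 1 = 255
By day 8: 2^9 - 1 = 511
By day 9: 2^10 - 1 = 1023
By day 9: 1023 surreal numbers.

1023


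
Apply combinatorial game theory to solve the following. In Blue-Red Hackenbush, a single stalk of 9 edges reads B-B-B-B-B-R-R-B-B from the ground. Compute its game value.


Edges (from ground): B-B-B-B-B-R-R-B-B
By Berlekamp's sign-expansion rule, a Blue-Red Hackenbush stalk has the value of the surreal number whose sign sequence is the edge sequence with B -> + and R -> -.
Sign sequence: +++++--++
Trace the sign expansion in the surreal number tree, starting from 0:
Edge 1: B (sign +) -> bounds (0, +inf), value = 1
Edge 2: B (sign +) -> bounds (1, +inf), value = 2
Edge 3: B (sign +) -> bounds (2, +inf), value = 3
Edge 4: B (sign +) -> bounds (3, +inf), value = 4
Edge 5: B (sign +) -> bounds (4, +inf), value = 5
Edge 6: R (sign -) -> bounds (4, 5), value = 9/2
Edge 7: R (sign -) -> bounds (4, 9/2), value = 17/4
Edge 8: B (sign +) -> bounds (17/4, 9/2), value = 35/8
Edge 9: B (sign +) -> bounds (35/8, 9/2), value = 71/16
Game value = 71/16

71/16


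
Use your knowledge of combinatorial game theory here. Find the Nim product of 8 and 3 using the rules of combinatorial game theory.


Nim multiplication is bilinear over XOR: (u XOR v) * w = (u*w) XOR (v*w).
So we split each operand into its bit components and XOR the pairwise Nim products.
8 = 8 (as XOR of powers of 2).
3 = 1 + 2 (as XOR of powers of 2).
Using the standard Nim-product table on single bits:
  2*2 = 3,   2*4 = 8,   2*8 = 12,
  4*4 = 6,   4*8 = 11,  8*8 = 13,
and  1*x = x (identity), k*l = l*k (commutative).
Pairwise Nim products:
  8 * 1 = 8
  8 * 2 = 12
XOR them: 8 XOR 12 = 4.
Result: 8 * 3 = 4 (in Nim).

4


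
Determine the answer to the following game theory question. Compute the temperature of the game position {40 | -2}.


The game is {40 | -2}, a switch {a | b} with numbers a > b.
Cooling {a | b} by t gives {a - t | b + t}, which stops being hot when a - t = b + t, i.e. at t = (a - b)/2. So the temperature of a switch is (a - b)/2.
Temperature = (Left option - Right option) / 2
= (40 - (-2)) / 2
= 42 / 2
= 21

21


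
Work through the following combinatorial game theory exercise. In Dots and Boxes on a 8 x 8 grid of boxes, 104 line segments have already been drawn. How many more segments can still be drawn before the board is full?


Grid: 8 x 8 boxes, i.e. 9 rows and 9 columns of dots.
Horizontal edges: (rows + 1) * cols = 9 * 8 = 72
Vertical edges: rows * (cols + 1) = 8 * 9 = 72
Total edges: 72 + 72 = 144
Edges drawn: 104
Remaining: 144 - 104 = 40

40


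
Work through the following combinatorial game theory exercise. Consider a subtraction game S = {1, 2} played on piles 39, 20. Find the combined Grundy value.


Subtraction set: {1, 2}
For this subtraction set, G(n) = n mod 3 (period = max + 1 = 3).
Pile 1 (size 39): G(39) = 39 mod 3 = 0
Pile 2 (size 20): G(20) = 20 mod 3 = 2
Total Grundy value = XOR of all: 0 XOR 2 = 2

2


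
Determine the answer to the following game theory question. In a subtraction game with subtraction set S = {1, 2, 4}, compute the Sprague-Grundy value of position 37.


The subtraction set is S = {1, 2, 4}.
G(k) = mex{ G(k - s) : s in S, s <= k }. We compute iteratively: G(0) = 0.
G(1) = mex({0}) = 1
G(2) = mex({0, 1}) = 2
G(3) = mex({1, 2}) = 0
G(4) = mex({0, 2}) = 1
G(5) = mex({0, 1}) = 2
G(6) = mex({1, 2}) = 0
Observe that G(3)..G(6) = 0, 1, 2, 0 repeats G(0)..G(3) = 0, 1, 2, 0.
For k >= max(S) = 4, G(k) is determined by the previous 4 values G(k-4)..G(k-1); a window of 4 consecutive values has recurred shifted by 3, so by induction G(k + 3) = G(k) for all k >= 0: the sequence is periodic from the start with period 3.
One period: G(0..2) = 0, 1, 2.
37 mod 3 = 1, so G(37) = G(1) = 1.

1


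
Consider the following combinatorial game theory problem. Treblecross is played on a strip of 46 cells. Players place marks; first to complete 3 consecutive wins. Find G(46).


Treblecross: place X on empty cells; 3-in-a-row wins.
Playing within two cells of an existing X lets the opponent win at once, so sensible play treats the cells i-2..i+2 around each X as dead. The player left with no safe cell loses, so this is a normal-play take-away game on strips of safe cells.
Placing X at cell i (0-indexed) of a strip of k safe cells leaves independent strips of sizes max(0, i-2) and max(0, k-i-3). Hence G(k) = mex{ G(max(0,i-2)) XOR G(max(0,k-i-3)) : 0 <= i < k }, with G(0) = 0.
G(1): splits (0,0):0^0=0 -> mex({0}) = 1
G(2): splits (0,0):0^0=0 -> mex({0}) = 1
G(3): splits (0,0):0^0=0 -> mex({0}) = 1
G(4): splits (0,1):0^1=1 (0,0):0^0=0 -> mex({0, 1}) = 2
G(5): splits (0,2):0^1=1 (0,1):0^1=1 (0,0):0^0=0 -> mex({0, 1}) = 2
G(6) = mex({1}) = 0
G(7) = mex({0, 1, 2}) = 3
G(8) = mex({0, 1, 2}) = 3
G(9) = mex({0, 2}) = 1
G(10) = mex({0, 2, 3}) = 1
G(11) = mex({0, 3}) = 1
G(12) = mex({1, 3}) = 0
G(13) = mex({0, 1, 2, 3}) = 4
G(14) = mex({0, 1, 2}) = 3
G(15) = mex({0, 1, 2}) = 3
G(16) = mex({0, 1, 2, 4}) = 3
G(17) = mex({0, 1, 3, 4}) = 2
G(18) = mex({0, 1, 3, 4}) = 2
G(19) = mex({0, 1, 3, 5}) = 2
G(20) = mex({0, 1, 2, 3, 5}) = 4
G(21) = mex({0, 1, 2, 3, 5}) = 4
G(22) = mex({1, 2, 6}) = 0
G(23) = mex({0, 1, 2, 3, 4, 6}) = 5
G(24) = mex({0, 1, 2, 3, 4}) = 5
G(25) = mex({0, 1, 3, 4, 7}) = 2
G(26) = mex({0, 1, 3, 4, 5, 7}) = 2
G(27) = mex({0, 1, 3, 5}) = 2
G(28) = mex({0, 1, 2, 5}) = 3
G(29) = mex({0, 1, 2, 4, 5, 6}) = 3
G(30) = mex({1, 2, 4, 6}) = 0
G(31) = mex({0, 1, 2, 3, 4, 6}) = 5
G(32) = mex({1, 2, 3, 4, 7}) = 0
G(33) = mex({0, 3, 7}) = 1
G(34) = mex({0, 2, 3, 5, 7}) = 1
G(35) = mex({0, 2, 3, 5, 6}) = 1
G(36) = mex({0, 1, 2, 5, 6}) = 3
G(37) = mex({0, 1, 2, 4, 5, 6}) = 3
G(38) = mex({0, 1, 2, 4}) = 3
G(39) = mex({0, 1, 2, 3, 4, 7}) = 5
G(40) = mex({0, 1, 2, 3, 4, 5, 7}) = 6
G(41) = mex({0, 1, 2, 3, 5, 7}) = 4
G(42) = mex({0, 1, 2, 3, 5, 6, 7}) = 4
G(43) = mex({0, 2, 3, 5, 6}) = 1
G(44) = mex({1, 2, 3, 4, 5, 6}) = 0
G(45) = mex({0, 1, 2, 3, 4, 6, 7}) = 5
G(46) = mex({0, 1, 2, 3, 4, 7}) = 5
Therefore G(46) = 5.

5


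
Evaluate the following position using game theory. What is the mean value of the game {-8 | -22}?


Game = {-8 | -22}, a switch {a | b} with numbers a > b.
Its thermograph has left wall a - t and right wall b + t, which meet at t = (a - b)/2, where both equal (a + b)/2. So the mast (mean value) is at (a + b)/2.
Mean = (-8 + (-22))/2 = -30/2 = -15

-15


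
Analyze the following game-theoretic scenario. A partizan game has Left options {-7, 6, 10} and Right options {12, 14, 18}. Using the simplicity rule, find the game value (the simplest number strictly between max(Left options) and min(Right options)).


Left options: {-7, 6, 10}, max = 10
Right options: {12, 14, 18}, min = 12
All options are numbers and max(Left) < min(Right), so by the simplicity theorem the value is the simplest (earliest-born) number strictly between 10 and 12.
The only integer strictly between 10 and 12 is 11.
No non-integer in the interval can be simpler: if x is a non-integer in the interval, then floor(x) or ceil(x) also lies in the interval (the interval contains an integer), and both are proper prefixes of x's sign expansion, i.e. born earlier. So the game value is 11.
Game value = 11

11


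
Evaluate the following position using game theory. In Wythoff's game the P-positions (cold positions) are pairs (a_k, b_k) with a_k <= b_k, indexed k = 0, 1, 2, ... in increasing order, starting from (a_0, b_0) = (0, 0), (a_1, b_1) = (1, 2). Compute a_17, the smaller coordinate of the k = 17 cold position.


By Wythoff's theorem, a_k = floor(k * phi) and b_k = floor(k * phi^2) = a_k + k, where phi = (1 + sqrt(5))/2 is the golden ratio.
phi = (1 + sqrt(5))/2 = 1.618034
k = 17
k * phi = 17 * 1.618034 = 27.506578
a_17 = floor(k * phi) = 27

27


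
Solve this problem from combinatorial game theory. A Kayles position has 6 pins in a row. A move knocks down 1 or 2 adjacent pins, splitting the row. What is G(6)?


Kayles: a move removes 1 or 2 adjacent pins from a contiguous row.
Removing pins from a row of k leaves two independent rows (a, b) with a + b = k - 1 (one pin) or a + b = k - 2 (two pins); an end removal gives a = 0.
By Sprague-Grundy, G(k) = mex{ G(a) XOR G(b) } over all these splits. G(0) = 0.
G(1): splits (0,0):0^0=0 -> mex({0}) = 1
G(2): splits (0,1):0^1=1 (0,0):0^0=0 -> mex({0, 1}) = 2
G(3): splits (0,2):0^2=2 (1,1):1^1=0 (0,1):0^1=1 -> mex({0, 1, 2}) = 3
G(4): splits (0,3):0^3=3 (1,2):1^2=3 (0,2):0^2=2 (1,1):1^1=0 -> mex({0, 2, 3}) = 1
G(5): splits (0,4):0^1=1 (1,3):1^3=2 (2,2):2^2=0 (0,3):0^3=3 (1,2):1^2=3 -> mex({0, 1, 2, 3}) = 4
G(6) = mex({0, 1, 2, 4}) = 3
Therefore G(6) = 3.

3


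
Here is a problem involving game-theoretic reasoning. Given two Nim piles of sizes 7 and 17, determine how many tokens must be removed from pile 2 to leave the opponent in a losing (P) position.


Piles: 7 and 17
Current XOR: 7 XOR 17 = 22 (non-zero, so this is an N-position).
To make the XOR zero, we need to find a move that balances the piles.
For pile 2 (size 17): target = 17 XOR 22 = 7
We reduce pile 2 from 17 to 7.
Tokens removed: 17 - 7 = 10
Verification: 7 XOR 7 = 0

10


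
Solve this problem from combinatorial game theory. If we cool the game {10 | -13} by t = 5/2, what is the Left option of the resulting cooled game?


Original game: {10 | -13} (a switch {a | b} with a > b).
Cooling by t (for t below the temperature (a - b)/2 = 23/2) taxes each move by t: {a | b} cooled by t is {a - t | b + t}.
Cooling amount: t = 5/2
Cooled Left option: 10 - 5/2 = 15/2
Cooled Right option: -13 + 5/2 = -21/2
Cooled game: {15/2 | -21/2}
Left option = 15/2

15/2


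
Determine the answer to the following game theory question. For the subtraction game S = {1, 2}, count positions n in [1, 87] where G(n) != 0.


Subtraction set S = {1, 2}, so G(n) = n mod 3.
G(n) = 0 when n is a multiple of 3.
Multiples of 3 in [1, 87]: 29
N-positions (nonzero Grundy) = 87 - 29 = 58

58


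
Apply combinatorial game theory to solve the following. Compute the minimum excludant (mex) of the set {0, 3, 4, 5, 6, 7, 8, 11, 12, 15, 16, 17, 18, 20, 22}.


Set = {0, 3, 4, 5, 6, 7, 8, 11, 12, 15, 16, 17, 18, 20, 22}
0 is in the set.
1 is NOT in the set. This is the mex.
mex = 1

1


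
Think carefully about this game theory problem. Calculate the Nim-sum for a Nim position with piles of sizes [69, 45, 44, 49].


We need the XOR (exclusive or) of all pile sizes.
After XOR-ing pile 1 (size 69): 0 XOR 69 = 69
After XOR-ing pile 2 (size 45): 69 XOR 45 = 104
After XOR-ing pile 3 (size 44): 104 XOR 44 = 68
After XOR-ing pile 4 (size 49): 68 XOR 49 = 117
The Nim-value of this position is 117.

117


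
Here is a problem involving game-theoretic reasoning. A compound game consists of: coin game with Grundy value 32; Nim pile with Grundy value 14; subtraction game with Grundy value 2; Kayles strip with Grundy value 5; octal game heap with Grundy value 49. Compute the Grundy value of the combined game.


By the Sprague-Grundy theorem, the Grundy value of a sum of games is the XOR of individual Grundy values.
coin game: Grundy value = 32. Running XOR: 0 XOR 32 = 32
Nim pile: Grundy value = 14. Running XOR: 32 XOR 14 = 46
subtraction game: Grundy value = 2. Running XOR: 46 XOR 2 = 44
Kayles strip: Grundy value = 5. Running XOR: 44 XOR 5 = 41
octal game heap: Grundy value = 49. Running XOR: 41 XOR 49 = 24
The combined Grundy value is 24.

24
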